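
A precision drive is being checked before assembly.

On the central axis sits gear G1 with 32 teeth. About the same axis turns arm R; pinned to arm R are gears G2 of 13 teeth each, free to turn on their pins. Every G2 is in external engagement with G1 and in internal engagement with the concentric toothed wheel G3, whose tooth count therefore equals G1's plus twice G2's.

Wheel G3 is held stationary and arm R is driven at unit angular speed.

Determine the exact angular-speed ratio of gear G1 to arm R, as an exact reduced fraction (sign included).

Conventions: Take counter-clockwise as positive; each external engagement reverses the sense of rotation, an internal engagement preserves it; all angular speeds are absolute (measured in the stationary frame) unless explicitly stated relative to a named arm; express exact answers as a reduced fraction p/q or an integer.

recognized (axles ride arm R): planetary set, 32/13/58 teeth
ring teeth: 32 + 2·13 = 58
32(ω_sun−ω_arm) = −58(ω_ring−ω_arm),  ω_ring = 0, ω_arm = 1
ω_sun = 1 − (58/32)(0−1) = 45/16
ω_out/ω_in = 45/16

45/16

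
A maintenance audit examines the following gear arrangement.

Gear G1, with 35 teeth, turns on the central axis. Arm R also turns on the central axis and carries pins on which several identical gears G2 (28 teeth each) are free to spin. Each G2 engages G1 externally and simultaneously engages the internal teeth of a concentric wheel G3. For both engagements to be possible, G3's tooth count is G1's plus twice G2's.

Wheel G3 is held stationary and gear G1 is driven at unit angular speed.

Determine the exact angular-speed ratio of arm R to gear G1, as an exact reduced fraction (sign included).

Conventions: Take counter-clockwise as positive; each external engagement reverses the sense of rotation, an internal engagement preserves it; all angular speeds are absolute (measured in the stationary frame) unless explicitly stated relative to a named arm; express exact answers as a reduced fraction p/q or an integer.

class = planetary set [G3 = 35+2·28 = 91; Willis about the carrier]
ring teeth: 35 + 2·28 = 91
35(ω_sun−ω_arm) = −91(ω_ring−ω_arm),  ω_ring = 0, ω_sun = 1
35(1−ω_arm) = −91(0−ω_arm)  ⇒  126·ω_arm = 35  ⇒  ω_arm = 5/18
ω_out/ω_in = 5/18

5/18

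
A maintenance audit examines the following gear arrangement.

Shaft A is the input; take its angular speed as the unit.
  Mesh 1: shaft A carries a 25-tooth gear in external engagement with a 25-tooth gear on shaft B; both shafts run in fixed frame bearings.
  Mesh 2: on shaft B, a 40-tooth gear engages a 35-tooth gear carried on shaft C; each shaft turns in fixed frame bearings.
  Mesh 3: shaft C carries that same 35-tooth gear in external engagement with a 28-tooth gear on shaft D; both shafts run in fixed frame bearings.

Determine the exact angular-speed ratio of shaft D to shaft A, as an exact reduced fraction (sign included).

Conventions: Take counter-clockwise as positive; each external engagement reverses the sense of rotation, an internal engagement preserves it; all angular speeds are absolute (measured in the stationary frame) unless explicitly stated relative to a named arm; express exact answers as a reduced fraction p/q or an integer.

-10/7

class = fixed-axis compound train [3 meshes; 3 ratios multiply, 3 sense flips]
mesh 1 [25T→25T]: running ratio 1, sense −
mesh 2 [40T→35T]: running ratio 8/7, sense +
mesh 3 [35T→28T]: running ratio 10/7, sense −
ω_out/ω_in = -10/7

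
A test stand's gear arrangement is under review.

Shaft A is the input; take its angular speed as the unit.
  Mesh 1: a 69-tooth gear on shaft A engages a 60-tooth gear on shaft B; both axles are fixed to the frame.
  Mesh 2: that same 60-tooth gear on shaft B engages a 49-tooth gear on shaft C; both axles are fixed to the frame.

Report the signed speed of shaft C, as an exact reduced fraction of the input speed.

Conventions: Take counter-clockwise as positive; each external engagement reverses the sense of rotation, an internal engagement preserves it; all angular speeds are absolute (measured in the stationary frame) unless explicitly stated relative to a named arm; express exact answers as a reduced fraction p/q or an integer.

2-mesh fixed-axis compound train (all bearings frame-fixed)
mesh 1 [69T→60T]: |ω|/ω_in = 1×69/60 = 23/20, sense flips to −
mesh 2 [60T→49T]: |ω|/ω_in = (23/20)×60/49 = 69/49, sense flips to +
signed output speed (× input speed) = 69/49

69/49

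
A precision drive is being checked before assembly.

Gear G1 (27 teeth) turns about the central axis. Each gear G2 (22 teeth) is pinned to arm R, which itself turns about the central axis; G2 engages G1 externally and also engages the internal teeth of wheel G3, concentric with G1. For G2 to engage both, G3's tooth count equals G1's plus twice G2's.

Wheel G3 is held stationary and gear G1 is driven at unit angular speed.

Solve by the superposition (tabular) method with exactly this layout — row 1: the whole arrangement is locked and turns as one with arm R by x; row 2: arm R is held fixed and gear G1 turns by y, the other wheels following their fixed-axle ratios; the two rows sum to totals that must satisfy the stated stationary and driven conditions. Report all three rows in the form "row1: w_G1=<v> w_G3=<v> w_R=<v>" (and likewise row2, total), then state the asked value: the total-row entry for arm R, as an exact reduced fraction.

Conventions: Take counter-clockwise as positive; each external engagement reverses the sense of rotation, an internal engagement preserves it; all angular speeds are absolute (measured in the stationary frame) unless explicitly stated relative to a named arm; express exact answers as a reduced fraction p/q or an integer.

row1: w_G1=27/98 w_G3=27/98 w_R=27/98
row2: w_G1=71/98 w_G3=-27/98 w_R=0
total: w_G1=1 w_G3=0 w_R=27/98
asked value: 27/98

topology: planetary set — G1 27T / G2 22T / G3 71T, arm = carrier (Willis)
row 1: whole set turns with the arm by x
superposition row 2 [arm held]: sun y, ring −(27/71)·y, arm 0
boundary: total ω_ring = x − (27/71)·y = 0 and total ω_sun = x + y = 1  ⇒  y = 71/98, x = 27/98
row 2 ring = −(27/71)·71/98 = -27/98
totals (row 1 + row 2): sun 27/98 + 71/98 = 1, ring 27/98 + (-27/98) = 0, arm 27/98 + 0 = 27/98
asked cell (total, arm) = 27/98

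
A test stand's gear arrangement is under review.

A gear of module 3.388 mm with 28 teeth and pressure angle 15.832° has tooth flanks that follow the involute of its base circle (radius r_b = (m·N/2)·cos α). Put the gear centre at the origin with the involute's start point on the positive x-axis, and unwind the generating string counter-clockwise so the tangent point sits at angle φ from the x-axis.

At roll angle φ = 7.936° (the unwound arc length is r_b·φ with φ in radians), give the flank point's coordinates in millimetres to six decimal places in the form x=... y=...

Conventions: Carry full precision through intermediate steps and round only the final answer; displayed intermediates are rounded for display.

x=46.068335 y=0.040342

class = single-mesh tooth geometry [base-circle involute, m = 3.388, 28T]
pitch radius r_p = m·N/2 = 3.388·28/2 = 47.432000
base radius r_b = r_p·cos α = 47.432000·cos 15.832° = 45.632704
roll angle φ = 7.936° = 0.13850933 rad
x = r_b·(cos φ + φ·sin φ) = 46.068335
y = r_b·(sin φ − φ·cos φ) = 0.040342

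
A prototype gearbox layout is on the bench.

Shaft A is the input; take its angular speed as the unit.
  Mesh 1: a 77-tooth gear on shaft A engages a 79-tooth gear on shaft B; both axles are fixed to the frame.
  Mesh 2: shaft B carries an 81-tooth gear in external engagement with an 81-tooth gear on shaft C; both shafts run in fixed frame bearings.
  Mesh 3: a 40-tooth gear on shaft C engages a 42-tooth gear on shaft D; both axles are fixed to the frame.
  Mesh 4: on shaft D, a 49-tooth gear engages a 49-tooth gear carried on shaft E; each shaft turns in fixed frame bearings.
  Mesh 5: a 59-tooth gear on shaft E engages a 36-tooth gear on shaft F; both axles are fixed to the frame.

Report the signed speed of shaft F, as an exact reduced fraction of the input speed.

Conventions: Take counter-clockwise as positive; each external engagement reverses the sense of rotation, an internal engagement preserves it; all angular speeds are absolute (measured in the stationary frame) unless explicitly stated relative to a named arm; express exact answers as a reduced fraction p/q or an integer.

-3245/2133

5-mesh fixed-axis compound train (all bearings frame-fixed)
mesh 1 [77T→79T]: |ω|/ω_in = 1×77/79 = 77/79, sense flips to −
mesh 2 [81T→81T]: |ω|/ω_in = (77/79)×81/81 = 77/79, sense flips to +
mesh 3 [40T→42T]: |ω|/ω_in = (77/79)×40/42 = 220/237, sense flips to −
mesh 4 [49T→49T]: |ω|/ω_in = (220/237)×49/49 = 220/237, sense flips to +
mesh 5 [59T→36T]: |ω|/ω_in = (220/237)×59/36 = 3245/2133, sense flips to −
signed output speed (× input speed) = -3245/2133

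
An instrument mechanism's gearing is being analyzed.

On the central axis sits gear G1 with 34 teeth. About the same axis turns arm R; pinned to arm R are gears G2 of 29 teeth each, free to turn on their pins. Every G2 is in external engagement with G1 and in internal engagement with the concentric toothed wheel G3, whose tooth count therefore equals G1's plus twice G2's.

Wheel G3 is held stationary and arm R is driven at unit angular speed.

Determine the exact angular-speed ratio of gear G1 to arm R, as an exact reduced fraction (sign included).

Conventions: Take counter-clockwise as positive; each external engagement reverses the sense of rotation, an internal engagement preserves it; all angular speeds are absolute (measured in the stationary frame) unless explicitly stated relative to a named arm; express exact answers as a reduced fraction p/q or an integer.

class = planetary set [G3 = 34+2·29 = 92; Willis about the carrier]
ring teeth: 34 + 2·29 = 92
34(ω_sun−ω_arm) = −92(ω_ring−ω_arm),  ω_ring = 0, ω_arm = 1
ω_sun = 1 − (92/34)(0−1) = 63/17
ω_out/ω_in = 63/17

63/17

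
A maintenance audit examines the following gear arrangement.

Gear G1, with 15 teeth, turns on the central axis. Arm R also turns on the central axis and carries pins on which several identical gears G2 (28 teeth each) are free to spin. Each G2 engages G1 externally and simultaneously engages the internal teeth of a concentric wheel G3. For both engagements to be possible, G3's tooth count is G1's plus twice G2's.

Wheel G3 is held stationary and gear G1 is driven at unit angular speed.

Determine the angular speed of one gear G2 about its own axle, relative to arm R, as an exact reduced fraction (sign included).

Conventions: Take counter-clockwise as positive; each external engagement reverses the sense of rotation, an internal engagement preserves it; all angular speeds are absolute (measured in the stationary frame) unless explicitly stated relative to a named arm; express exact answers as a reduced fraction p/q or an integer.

planetary set (15T centre, 28T on arm, 71T internal) — Willis relation
ring teeth: 15 + 2·28 = 71
15(ω_sun−ω_arm) = −71(ω_ring−ω_arm),  ω_ring = 0, ω_sun = 1
15(1−ω_arm) = −71(0−ω_arm)  ⇒  86·ω_arm = 15  ⇒  ω_arm = 15/86
sun–planet mesh: 15·(1−15/86) = −28·(ω_p−ω_arm)  ⇒  ω_p−ω_arm = -1065/2408
exact speed ratio = -1065/2408

-1065/2408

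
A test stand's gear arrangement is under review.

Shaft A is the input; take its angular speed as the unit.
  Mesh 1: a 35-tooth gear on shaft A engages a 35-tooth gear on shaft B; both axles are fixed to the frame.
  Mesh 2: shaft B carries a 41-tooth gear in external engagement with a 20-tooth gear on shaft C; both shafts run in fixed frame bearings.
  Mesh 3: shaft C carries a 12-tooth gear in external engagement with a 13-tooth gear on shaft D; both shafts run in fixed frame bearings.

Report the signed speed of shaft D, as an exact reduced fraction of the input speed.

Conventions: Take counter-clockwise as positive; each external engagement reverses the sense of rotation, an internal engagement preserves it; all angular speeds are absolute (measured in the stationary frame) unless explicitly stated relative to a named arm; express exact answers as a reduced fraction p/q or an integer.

-123/65

3-mesh fixed-axis compound train (all bearings frame-fixed)
mesh 1 [35T→35T]: |ω|/ω_in = 1×35/35 = 1, sense flips to −
mesh 2 [41T→20T]: |ω|/ω_in = 1×41/20 = 41/20, sense flips to +
mesh 3 [12T→13T]: |ω|/ω_in = (41/20)×12/13 = 123/65, sense flips to −
signed output speed (× input speed) = -123/65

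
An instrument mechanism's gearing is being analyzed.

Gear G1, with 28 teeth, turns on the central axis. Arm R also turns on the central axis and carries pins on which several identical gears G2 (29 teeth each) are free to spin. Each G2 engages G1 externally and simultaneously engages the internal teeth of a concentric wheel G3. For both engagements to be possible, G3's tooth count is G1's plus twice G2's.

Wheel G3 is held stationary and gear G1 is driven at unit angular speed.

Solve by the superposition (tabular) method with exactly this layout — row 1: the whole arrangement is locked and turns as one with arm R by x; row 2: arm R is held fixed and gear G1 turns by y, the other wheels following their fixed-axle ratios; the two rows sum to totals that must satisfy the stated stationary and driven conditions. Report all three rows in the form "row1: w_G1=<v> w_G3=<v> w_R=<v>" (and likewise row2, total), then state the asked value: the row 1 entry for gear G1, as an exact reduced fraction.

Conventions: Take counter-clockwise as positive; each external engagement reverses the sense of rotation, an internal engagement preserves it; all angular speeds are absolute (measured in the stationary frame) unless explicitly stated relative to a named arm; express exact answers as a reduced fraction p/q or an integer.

class = planetary set [G3 = 28+2·29 = 86; Willis about the carrier]
row 1 — lock + rotate with arm: ω_sun = ω_ring = ω_arm = x
row 2 (arm held, sun turns y): ω_ring = −(28/86)·y, ω_arm = 0
boundary: total ω_ring = x − (28/86)·y = 0 and total ω_sun = x + y = 1  ⇒  y = 43/57, x = 14/57
row 2 ring = −(28/86)·43/57 = -14/57
totals (row 1 + row 2): sun 14/57 + 43/57 = 1, ring 14/57 + (-14/57) = 0, arm 14/57 + 0 = 14/57
asked cell (row1, sun) = 14/57

row1: w_G1=14/57 w_G3=14/57 w_R=14/57
row2: w_G1=43/57 w_G3=-14/57 w_R=0
total: w_G1=1 w_G3=0 w_R=14/57
asked value: 14/57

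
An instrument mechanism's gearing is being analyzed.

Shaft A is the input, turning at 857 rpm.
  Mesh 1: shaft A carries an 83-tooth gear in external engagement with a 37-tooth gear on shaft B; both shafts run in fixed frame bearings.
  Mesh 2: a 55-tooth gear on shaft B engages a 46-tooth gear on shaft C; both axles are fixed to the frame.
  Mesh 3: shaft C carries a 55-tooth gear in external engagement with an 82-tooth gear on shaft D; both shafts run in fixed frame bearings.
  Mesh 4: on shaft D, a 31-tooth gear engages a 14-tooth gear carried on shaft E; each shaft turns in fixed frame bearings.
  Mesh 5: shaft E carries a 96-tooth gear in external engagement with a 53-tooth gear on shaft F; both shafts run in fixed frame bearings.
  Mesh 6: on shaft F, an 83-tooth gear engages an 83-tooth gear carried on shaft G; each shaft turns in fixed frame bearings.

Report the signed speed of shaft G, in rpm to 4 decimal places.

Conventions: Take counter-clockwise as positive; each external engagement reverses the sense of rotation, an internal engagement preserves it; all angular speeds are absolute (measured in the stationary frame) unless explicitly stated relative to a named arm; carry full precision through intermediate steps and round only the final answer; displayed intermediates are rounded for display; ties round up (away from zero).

recognized (7 fixed axles, 6 meshes): fixed-axis compound train
mesh 1 [83T→37T]: ω = 857.0000×83/37 = 1922.4595 rpm, sense flips to −
mesh 2 [55T→46T]: ω = 1922.4595×55/46 = 2298.5928 rpm, sense flips to +
mesh 3 [55T→82T]: ω = 2298.5928×55/82 = 1541.7391 rpm, sense flips to −
mesh 4 [31T→14T]: ω = 1541.7391×31/14 = 3413.8509 rpm, sense flips to +
mesh 5 [96T→53T]: ω = 3413.8509×96/53 = 6183.5789 rpm, sense flips to −
mesh 6 [83T→83T]: ω = 6183.5789×83/83 = 6183.5789 rpm, sense flips to +
signed output speed = +6183.5789 rpm

+6183.5789 rpm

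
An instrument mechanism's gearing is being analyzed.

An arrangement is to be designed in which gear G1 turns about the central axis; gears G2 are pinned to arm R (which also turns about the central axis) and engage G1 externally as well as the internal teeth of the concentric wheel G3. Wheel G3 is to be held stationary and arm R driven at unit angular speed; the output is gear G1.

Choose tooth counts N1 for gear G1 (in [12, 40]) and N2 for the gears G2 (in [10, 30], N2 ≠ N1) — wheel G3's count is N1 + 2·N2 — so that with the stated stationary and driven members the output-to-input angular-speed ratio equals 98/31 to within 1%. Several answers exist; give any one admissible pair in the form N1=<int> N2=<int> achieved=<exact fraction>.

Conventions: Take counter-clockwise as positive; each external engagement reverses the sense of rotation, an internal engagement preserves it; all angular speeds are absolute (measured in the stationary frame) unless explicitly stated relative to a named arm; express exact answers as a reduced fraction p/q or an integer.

topology: planetary set — design target 98/31, arm = carrier (Willis)
Willis with ω_ring = 0: ω_sun/ω_arm = (N1+N3)/N1; set equal to 98/31  ⇒  N3/N1 = 98/31 − 1 = 67/31
N3 = N1 + 2·N2  ⇒  N2/N1 = (N3/N1 − 1)/2 = (67/31 − 1)/2 = 18/31
smallest multiple with N1 ≥ 12 and N2 ≥ 10: k = 1  ⇒  N1 = 1·31 = 31, N2 = 1·18 = 18 (N1 ≤ 40, N2 ≤ 30, N2 ≠ N1 ✓), N3 = 31 + 2·18 = 67
check: (N1+N3)/N1 with N1 = 31, N3 = 67 gives 98/31; |achieved − target| = 0 ≤ 49/1550 ✓

N1=31 N2=18 achieved=98/31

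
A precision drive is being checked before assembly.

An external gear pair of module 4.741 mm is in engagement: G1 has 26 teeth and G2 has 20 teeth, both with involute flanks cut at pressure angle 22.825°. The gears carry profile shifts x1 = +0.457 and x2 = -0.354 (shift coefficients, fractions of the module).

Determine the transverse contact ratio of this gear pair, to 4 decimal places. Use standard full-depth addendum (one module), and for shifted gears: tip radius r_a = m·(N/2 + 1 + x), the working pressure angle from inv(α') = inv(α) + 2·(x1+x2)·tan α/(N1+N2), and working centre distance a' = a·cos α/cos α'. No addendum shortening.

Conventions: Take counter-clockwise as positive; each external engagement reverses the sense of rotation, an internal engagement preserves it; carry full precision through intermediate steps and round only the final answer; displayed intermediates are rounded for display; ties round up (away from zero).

1.4629

single-mesh involute tooth geometry (26T engaging 20T at module 4.741)
base radii: r_b1 = 56.806765, r_b2 = 43.697512
tip radii: r_a1 = 68.540637, r_a2 = 50.472686
inv(α') = inv(22.825°) + 2·(+0.457-0.354)·tan α/(26+20) = 0.02438821  ⇒  α' = 23.41731°
a' = a·cos α / cos α' = 109.0430·cos 22.825°/cos 23.41731° = 109.525375
action lengths: √(r_a1²−r_b1²) = 38.351146, √(r_a2²−r_b2²) = 25.259048
base pitch p_b = π·m·cos α = 13.727978
CR = (38.351146 + 25.259048 − 109.525375·sin 23.41731°)/13.727978 = 1.462857
contact ratio ≈ 1.4629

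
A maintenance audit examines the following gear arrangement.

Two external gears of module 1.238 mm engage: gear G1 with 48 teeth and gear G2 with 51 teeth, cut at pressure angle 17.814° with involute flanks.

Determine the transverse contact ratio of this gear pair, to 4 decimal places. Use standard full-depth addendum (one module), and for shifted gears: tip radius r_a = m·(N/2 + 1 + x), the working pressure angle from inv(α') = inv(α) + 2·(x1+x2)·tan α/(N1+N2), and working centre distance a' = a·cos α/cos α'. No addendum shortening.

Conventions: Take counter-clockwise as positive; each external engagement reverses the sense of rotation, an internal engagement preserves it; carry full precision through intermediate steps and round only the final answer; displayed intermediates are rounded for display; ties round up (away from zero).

class = single-mesh tooth geometry [involute pair 48T × 51T, m = 1.238]
base radii: r_b1 = 28.287448, r_b2 = 30.055414
tip radii: r_a1 = 30.950000, r_a2 = 32.807000
no profile shift: α' = α, a' = a
action lengths: √(r_a1²−r_b1²) = 12.558773, √(r_a2²−r_b2²) = 13.151857
base pitch p_b = π·m·cos α = 3.702818
CR = (12.558773 + 13.151857 − 61.281000·sin 17.81400°)/3.702818 = 1.880476
contact ratio ≈ 1.8805

1.8805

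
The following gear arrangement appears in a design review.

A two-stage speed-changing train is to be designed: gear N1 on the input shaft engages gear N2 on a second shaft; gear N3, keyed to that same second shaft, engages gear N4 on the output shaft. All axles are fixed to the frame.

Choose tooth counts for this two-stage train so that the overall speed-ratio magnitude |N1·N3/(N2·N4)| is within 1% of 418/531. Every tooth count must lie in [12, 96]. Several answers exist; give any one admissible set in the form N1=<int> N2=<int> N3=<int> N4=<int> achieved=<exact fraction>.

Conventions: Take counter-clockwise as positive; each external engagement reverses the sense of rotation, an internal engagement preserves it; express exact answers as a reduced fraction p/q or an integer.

N1=19 N2=18 N3=44 N4=59 achieved=418/531

2-stage fixed-axis compound train for ratio 418/531
target = 418/531 in lowest terms: an exact hit needs N1·N3 = k·418 and N2·N4 = k·531 for one integer k, every count in [12, 96]; additionally prefer no 1:1 stage (N1 ≠ N2, N3 ≠ N4)
k = 1: no 1:1-free in-range split of k·418 and k·531 into factor pairs; take k = 2
k = 2: N1·N3 = 836 = 19·44, N2·N4 = 1062 = 18·59
achieved = 19·44/(18·59) = 418/531; |achieved − target| = 0 ≤ 209/26550 ✓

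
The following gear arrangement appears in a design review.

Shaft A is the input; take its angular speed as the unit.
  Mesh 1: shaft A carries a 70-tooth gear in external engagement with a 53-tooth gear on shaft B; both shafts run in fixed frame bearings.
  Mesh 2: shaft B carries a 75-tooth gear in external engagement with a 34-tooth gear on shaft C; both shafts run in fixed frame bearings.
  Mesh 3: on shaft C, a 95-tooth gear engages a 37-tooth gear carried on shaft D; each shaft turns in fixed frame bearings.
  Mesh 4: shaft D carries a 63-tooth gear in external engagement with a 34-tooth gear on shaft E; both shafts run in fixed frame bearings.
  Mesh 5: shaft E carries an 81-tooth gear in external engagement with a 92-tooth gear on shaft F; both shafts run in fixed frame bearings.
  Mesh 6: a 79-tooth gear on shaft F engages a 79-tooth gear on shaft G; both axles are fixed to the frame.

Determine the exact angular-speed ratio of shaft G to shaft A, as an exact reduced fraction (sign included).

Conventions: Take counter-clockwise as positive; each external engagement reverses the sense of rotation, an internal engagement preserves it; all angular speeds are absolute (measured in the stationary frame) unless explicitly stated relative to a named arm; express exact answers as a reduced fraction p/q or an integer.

1272560625/104278136

class = fixed-axis compound train [6 meshes; 6 ratios multiply, 6 sense flips]
mesh 1 [70T→53T]: running ratio 70/53, sense −
mesh 2 [75T→34T]: running ratio 2625/901, sense +
mesh 3 [95T→37T]: running ratio 249375/33337, sense −
mesh 4 [63T→34T]: running ratio 15710625/1133458, sense +
mesh 5 [81T→92T]: running ratio 1272560625/104278136, sense −
mesh 6 [79T→79T]: running ratio 1272560625/104278136, sense +
ω_out/ω_in = 1272560625/104278136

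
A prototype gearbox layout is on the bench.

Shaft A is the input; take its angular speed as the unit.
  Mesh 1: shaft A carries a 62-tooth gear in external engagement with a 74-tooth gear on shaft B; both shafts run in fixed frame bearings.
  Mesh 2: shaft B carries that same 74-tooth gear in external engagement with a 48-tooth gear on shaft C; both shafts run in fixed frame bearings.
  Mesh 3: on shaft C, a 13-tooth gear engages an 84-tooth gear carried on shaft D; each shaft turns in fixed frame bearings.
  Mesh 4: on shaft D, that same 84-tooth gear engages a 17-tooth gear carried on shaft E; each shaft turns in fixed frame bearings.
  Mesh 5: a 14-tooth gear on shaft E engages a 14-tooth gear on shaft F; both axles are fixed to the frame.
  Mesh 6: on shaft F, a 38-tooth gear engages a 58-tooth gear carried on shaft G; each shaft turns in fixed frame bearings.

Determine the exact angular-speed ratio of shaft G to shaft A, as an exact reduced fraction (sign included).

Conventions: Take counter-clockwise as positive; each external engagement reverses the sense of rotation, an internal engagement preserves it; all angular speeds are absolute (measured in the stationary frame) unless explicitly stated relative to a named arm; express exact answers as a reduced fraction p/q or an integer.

class = fixed-axis compound train [6 meshes; 6 ratios multiply, 6 sense flips]
mesh 1 [62T→74T]: running ratio 31/37, sense −
mesh 2 [74T→48T]: running ratio 31/24, sense +
mesh 3 [13T→84T]: running ratio 403/2016, sense −
mesh 4 [84T→17T]: running ratio 403/408, sense +
mesh 5 [14T→14T]: running ratio 403/408, sense −
mesh 6 [38T→58T]: running ratio 7657/11832, sense +
ω_out/ω_in = 7657/11832

7657/11832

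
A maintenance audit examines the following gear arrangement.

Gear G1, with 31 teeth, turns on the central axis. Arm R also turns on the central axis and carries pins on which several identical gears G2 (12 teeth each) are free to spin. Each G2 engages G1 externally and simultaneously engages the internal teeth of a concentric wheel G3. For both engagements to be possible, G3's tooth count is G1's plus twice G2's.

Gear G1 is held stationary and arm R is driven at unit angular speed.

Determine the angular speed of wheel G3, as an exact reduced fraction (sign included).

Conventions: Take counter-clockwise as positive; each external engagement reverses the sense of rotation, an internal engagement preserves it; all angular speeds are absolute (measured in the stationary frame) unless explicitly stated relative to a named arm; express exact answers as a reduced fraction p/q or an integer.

planetary set (31T centre, 12T on arm, 55T internal) — Willis relation
ring teeth: 31 + 2·12 = 55
31(ω_sun−ω_arm) = −55(ω_ring−ω_arm),  ω_sun = 0, ω_arm = 1
ω_ring = 1 − (31/55)(0−1) = 86/55
exact speed ratio = 86/55

86/55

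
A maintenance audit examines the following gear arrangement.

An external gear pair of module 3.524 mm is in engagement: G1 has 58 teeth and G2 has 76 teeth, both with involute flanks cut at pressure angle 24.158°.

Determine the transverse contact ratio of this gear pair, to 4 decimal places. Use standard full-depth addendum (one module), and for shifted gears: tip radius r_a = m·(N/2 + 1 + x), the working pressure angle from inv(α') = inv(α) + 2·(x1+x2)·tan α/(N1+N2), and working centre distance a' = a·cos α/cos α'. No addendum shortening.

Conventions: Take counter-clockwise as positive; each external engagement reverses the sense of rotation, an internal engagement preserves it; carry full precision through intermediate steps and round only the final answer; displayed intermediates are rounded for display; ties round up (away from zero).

1.5956

class = single-mesh tooth geometry [involute pair 58T × 76T, m = 3.524]
base radii: r_b1 = 93.245711, r_b2 = 122.184035
tip radii: r_a1 = 105.720000, r_a2 = 137.436000
no profile shift: α' = α, a' = a
action lengths: √(r_a1²−r_b1²) = 49.819231, √(r_a2²−r_b2²) = 62.926271
base pitch p_b = π·m·cos α = 10.101381
CR = (49.819231 + 62.926271 − 236.108000·sin 24.15800°)/10.101381 = 1.595553
contact ratio ≈ 1.5956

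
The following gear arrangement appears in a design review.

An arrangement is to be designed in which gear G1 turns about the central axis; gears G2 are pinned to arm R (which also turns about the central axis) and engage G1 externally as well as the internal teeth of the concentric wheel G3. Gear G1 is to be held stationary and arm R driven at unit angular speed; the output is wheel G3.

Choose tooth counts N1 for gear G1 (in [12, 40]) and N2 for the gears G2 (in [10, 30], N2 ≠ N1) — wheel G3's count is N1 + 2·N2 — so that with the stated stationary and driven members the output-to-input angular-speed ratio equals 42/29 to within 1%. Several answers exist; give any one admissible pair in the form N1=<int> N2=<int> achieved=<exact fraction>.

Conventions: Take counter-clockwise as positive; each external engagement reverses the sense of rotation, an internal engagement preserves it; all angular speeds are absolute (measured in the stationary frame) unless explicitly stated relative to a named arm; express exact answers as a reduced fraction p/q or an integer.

planetary set to be sized for 42/29 (Willis relation)
Willis with ω_sun = 0: ω_ring/ω_arm = (N1+N3)/N3; set equal to 42/29  ⇒  N3/N1 = 1/(42/29 − 1) = 29/13
N3 = N1 + 2·N2  ⇒  N2/N1 = (N3/N1 − 1)/2 = (29/13 − 1)/2 = 8/13
smallest multiple with N1 ≥ 12 and N2 ≥ 10: k = 2  ⇒  N1 = 2·13 = 26, N2 = 2·8 = 16 (N1 ≤ 40, N2 ≤ 30, N2 ≠ N1 ✓), N3 = 26 + 2·16 = 58
check: (N1+N3)/N3 with N1 = 26, N3 = 58 gives 42/29; |achieved − target| = 0 ≤ 21/1450 ✓

N1=26 N2=16 achieved=42/29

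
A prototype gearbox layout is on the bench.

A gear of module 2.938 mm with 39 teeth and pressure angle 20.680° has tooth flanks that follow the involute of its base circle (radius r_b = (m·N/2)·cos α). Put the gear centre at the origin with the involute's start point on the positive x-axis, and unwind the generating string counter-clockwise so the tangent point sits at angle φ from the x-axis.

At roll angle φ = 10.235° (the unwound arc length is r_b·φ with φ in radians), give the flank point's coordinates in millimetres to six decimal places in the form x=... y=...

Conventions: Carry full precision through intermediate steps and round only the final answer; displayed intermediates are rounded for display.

topology: single-mesh involute geometry — m = 2.938, N = 39
pitch radius r_p = m·N/2 = 2.938·39/2 = 57.291000
base radius r_b = r_p·cos α = 57.291000·cos 20.680° = 53.599590
roll angle φ = 10.235° = 0.17863445 rad
x = r_b·(cos φ + φ·sin φ) = 54.447968
y = r_b·(sin φ − φ·cos φ) = 0.101519

x=54.447968 y=0.101519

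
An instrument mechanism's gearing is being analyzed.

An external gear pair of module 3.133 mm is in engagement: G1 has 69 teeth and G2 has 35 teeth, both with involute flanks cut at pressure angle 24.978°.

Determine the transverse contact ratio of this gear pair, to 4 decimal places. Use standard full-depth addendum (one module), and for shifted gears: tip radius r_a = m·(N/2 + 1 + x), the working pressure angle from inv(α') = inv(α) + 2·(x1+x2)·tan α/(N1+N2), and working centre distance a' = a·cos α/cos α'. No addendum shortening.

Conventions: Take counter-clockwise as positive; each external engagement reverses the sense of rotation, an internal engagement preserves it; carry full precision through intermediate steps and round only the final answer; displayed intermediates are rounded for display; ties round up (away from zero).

recognized (one external pair, fixed centres): single-mesh tooth geometry, m = 3.133, N1 = 69, N2 = 35
base radii: r_b1 = 97.978982, r_b2 = 49.699484
tip radii: r_a1 = 111.221500, r_a2 = 57.960500
no profile shift: α' = α, a' = a
action lengths: √(r_a1²−r_b1²) = 52.634030, √(r_a2²−r_b2²) = 29.822490
base pitch p_b = π·m·cos α = 8.922030
CR = (52.634030 + 29.822490 − 162.916000·sin 24.97800°)/8.922030 = 1.531259
contact ratio ≈ 1.5313

1.5313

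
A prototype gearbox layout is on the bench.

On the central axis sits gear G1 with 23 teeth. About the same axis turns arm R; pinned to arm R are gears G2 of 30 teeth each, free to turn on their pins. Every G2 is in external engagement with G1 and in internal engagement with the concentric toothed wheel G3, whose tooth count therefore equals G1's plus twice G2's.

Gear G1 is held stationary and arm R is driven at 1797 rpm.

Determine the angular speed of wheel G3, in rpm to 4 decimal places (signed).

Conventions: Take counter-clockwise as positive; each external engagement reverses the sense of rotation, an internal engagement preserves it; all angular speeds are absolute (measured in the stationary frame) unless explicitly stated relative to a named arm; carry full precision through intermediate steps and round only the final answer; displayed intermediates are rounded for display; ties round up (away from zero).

+2294.9639 rpm

topology: planetary set — G1 23T / G2 30T / G3 83T, arm = carrier (Willis)
normalise by the input: solve with ω_arm = 1, then scale by 1797 rpm
ring teeth: 23 + 2·30 = 83
23(ω_sun−ω_arm) = −83(ω_ring−ω_arm),  ω_sun = 0, ω_arm = 1
ω_ring = 1 − (23/83)(0−1) = 106/83
scale: ω_ring = 106/83 × 1797 rpm = +2294.9639 rpm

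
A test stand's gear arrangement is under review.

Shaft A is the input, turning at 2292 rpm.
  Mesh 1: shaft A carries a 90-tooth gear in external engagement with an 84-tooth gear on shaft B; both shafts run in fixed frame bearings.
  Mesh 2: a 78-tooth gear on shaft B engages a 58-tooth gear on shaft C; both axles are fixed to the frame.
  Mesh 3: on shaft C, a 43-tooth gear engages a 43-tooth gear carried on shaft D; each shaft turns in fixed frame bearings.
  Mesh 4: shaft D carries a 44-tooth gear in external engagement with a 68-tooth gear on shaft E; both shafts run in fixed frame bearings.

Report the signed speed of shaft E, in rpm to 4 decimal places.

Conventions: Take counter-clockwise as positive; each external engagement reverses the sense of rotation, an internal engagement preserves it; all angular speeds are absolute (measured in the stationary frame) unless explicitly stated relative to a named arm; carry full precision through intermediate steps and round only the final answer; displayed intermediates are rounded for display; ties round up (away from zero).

+2136.9197 rpm

4-mesh fixed-axis compound train (all bearings frame-fixed)
mesh 1 [90T→84T]: ω = 2292.0000×90/84 = 2455.7143 rpm, sense flips to −
mesh 2 [78T→58T]: ω = 2455.7143×78/58 = 3302.5123 rpm, sense flips to +
mesh 3 [43T→43T]: ω = 3302.5123×43/43 = 3302.5123 rpm, sense flips to −
mesh 4 [44T→68T]: ω = 3302.5123×44/68 = 2136.9197 rpm, sense flips to +
signed output speed = +2136.9197 rpm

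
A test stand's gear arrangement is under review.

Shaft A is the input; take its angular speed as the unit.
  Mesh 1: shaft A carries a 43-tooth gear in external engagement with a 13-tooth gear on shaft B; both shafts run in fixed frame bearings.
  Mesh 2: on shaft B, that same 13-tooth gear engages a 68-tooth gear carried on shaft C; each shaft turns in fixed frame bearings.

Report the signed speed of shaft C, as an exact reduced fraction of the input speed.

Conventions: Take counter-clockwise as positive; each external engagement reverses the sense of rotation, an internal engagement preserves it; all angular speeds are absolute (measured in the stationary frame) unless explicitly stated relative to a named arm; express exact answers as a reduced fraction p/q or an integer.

43/68

2-mesh fixed-axis compound train (all bearings frame-fixed)
mesh 1 [43T→13T]: |ω|/ω_in = 1×43/13 = 43/13, sense flips to −
mesh 2 [13T→68T]: |ω|/ω_in = (43/13)×13/68 = 43/68, sense flips to +
signed output speed (× input speed) = 43/68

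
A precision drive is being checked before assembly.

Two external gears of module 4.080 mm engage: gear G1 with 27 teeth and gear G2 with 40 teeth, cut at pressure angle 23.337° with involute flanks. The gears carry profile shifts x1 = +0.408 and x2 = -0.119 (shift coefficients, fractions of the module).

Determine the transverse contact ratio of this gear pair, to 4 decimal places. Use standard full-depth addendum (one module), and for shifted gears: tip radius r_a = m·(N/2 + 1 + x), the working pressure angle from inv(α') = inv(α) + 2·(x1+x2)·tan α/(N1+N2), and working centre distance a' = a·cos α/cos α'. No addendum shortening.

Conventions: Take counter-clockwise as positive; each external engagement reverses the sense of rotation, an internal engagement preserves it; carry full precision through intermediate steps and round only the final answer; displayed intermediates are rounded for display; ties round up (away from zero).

class = single-mesh tooth geometry [involute pair 27T × 40T, m = 4.080]
base radii: r_b1 = 50.573947, r_b2 = 74.924366
tip radii: r_a1 = 60.824640, r_a2 = 85.194480
inv(α') = inv(23.337°) + 2·(+0.408-0.119)·tan α/(27+40) = 0.02784823  ⇒  α' = 24.42460°
a' = a·cos α / cos α' = 136.6800·cos 23.337°/cos 24.42460° = 137.833561
action lengths: √(r_a1²−r_b1²) = 33.792199, √(r_a2²−r_b2²) = 40.551681
base pitch p_b = π·m·cos α = 11.769092
CR = (33.792199 + 40.551681 − 137.833561·sin 24.42460°)/11.769092 = 1.474229
contact ratio ≈ 1.4742

1.4742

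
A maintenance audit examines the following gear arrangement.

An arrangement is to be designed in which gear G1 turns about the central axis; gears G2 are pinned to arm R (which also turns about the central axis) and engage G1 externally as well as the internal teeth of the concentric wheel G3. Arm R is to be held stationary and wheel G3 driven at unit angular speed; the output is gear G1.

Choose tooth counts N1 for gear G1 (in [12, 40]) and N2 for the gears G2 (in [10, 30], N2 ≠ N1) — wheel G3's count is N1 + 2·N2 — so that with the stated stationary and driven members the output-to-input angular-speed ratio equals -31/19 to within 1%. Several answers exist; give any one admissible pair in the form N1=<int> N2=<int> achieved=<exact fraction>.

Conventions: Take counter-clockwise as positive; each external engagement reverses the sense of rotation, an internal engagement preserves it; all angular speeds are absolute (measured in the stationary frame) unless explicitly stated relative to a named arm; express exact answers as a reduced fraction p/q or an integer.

N1=38 N2=12 achieved=-31/19

class = planetary set [ratio -31/19 wanted; Willis about the carrier]
Willis with ω_arm = 0: ω_sun/ω_ring = −N3/N1; set equal to -31/19  ⇒  N3/N1 = −(-31/19) = 31/19
N3 = N1 + 2·N2  ⇒  N2/N1 = (N3/N1 − 1)/2 = (31/19 − 1)/2 = 6/19
smallest multiple with N1 ≥ 12 and N2 ≥ 10: k = 2  ⇒  N1 = 2·19 = 38, N2 = 2·6 = 12 (N1 ≤ 40, N2 ≤ 30, N2 ≠ N1 ✓), N3 = 38 + 2·12 = 62
check: −N3/N1 with N1 = 38, N3 = 62 gives -31/19; |achieved − target| = 0 ≤ 31/1900 ✓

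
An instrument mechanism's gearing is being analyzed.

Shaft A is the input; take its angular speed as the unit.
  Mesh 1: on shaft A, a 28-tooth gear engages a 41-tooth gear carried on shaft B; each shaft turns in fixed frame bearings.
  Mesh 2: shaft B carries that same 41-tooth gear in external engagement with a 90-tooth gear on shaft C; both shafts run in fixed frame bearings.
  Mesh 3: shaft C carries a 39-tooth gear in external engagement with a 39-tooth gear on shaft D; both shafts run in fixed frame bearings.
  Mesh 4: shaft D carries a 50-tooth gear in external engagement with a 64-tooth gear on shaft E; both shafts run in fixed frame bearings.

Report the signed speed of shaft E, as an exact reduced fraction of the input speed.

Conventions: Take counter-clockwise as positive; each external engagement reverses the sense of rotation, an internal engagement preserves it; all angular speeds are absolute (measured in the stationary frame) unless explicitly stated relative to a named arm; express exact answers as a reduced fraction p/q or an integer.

4-mesh fixed-axis compound train (all bearings frame-fixed)
mesh 1 [28T→41T]: |ω|/ω_in = 1×28/41 = 28/41, sense flips to −
mesh 2 [41T→90T]: |ω|/ω_in = (28/41)×41/90 = 14/45, sense flips to +
mesh 3 [39T→39T]: |ω|/ω_in = (14/45)×39/39 = 14/45, sense flips to −
mesh 4 [50T→64T]: |ω|/ω_in = (14/45)×50/64 = 35/144, sense flips to +
signed output speed (× input speed) = 35/144

35/144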